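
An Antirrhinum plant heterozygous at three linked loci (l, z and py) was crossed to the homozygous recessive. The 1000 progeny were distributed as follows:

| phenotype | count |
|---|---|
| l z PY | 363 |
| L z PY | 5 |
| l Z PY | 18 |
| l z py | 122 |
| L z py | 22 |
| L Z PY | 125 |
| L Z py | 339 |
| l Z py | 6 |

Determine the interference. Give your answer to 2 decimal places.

0.16

The two most frequent reciprocal classes, L Z py and l z PY, are the parental types, so the F1 was L Z py / l z PY.
The two rarest classes, l Z py and L z PY, are the double crossovers. Comparing them with the parentals, only the l allele has switched, so l is the middle locus and the order is z – l – py.
z–l: (40 + 11)/1000 = 0.0510; l–py: (247 + 11)/1000 = 0.2580.
Expected DCO frequency = 0.0510 × 0.2580 ≈ 0.01316; observed = 11/1000 ≈ 0.01100.
Coefficient of coincidence = 0.01100/0.01316 ≈ 0.84; interference = 1 − 0.84 = 0.16.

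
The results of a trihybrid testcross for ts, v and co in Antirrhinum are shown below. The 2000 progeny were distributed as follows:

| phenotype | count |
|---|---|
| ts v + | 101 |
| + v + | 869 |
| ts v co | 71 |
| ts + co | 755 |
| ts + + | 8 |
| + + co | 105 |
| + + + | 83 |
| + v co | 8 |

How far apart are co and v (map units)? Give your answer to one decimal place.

8.5 map units

The two most frequent reciprocal classes, + v + and ts + co, are the parental types, so the F1 was + v + / ts + co.
The two rarest classes, + v co and ts + +, are the double crossovers. Comparing them with the parentals, only the co allele has switched, so co is the middle locus and the order is v – co – ts.
Crossovers in the v–co interval produce the single-crossover classes + + + and ts v co (83 + 71 = 154) plus the double crossovers (16).
RF(v–co) = (154 + 16) / 2000 = 170/2000 = 0.0850 → 8.5 map units.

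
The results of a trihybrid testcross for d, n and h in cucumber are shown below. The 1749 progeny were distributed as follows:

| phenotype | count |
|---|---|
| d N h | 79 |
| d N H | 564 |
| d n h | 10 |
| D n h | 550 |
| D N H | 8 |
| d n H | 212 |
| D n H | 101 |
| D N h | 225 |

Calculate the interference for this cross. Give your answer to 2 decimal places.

The two most frequent reciprocal classes, D n h and d N H, are the parental types, so the F1 was D n h / d N H.
The two rarest classes, d n h and D N H, are the double crossovers. Comparing them with the parentals, only the d allele has switched, so d is the middle locus and the order is n – d – h.
n–d: (437 + 18)/1749 = 0.2601; d–h: (180 + 18)/1749 = 0.1132.
Expected DCO frequency = 0.2601 × 0.1132 ≈ 0.02944; observed = 18/1749 ≈ 0.01029.
Coefficient of coincidence = 0.01029/0.02944 ≈ 0.35; interference = 1 − 0.35 = 0.65.

0.65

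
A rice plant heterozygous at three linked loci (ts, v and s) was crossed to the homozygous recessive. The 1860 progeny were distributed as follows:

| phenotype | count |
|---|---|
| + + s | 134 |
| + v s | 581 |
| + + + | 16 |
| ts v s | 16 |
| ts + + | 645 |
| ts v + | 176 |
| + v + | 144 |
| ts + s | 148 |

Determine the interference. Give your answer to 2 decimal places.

0.46

The two most frequent reciprocal classes, ts + + and + v s, are the parental types, so the F1 was ts + + / + v s.
The two rarest classes, + + + and ts v s, are the double crossovers. Comparing them with the parentals, only the ts allele has switched, so ts is the middle locus and the order is v – ts – s.
v–ts: (310 + 32)/1860 = 0.1839; ts–s: (292 + 32)/1860 = 0.1742.
Expected DCO frequency = 0.1839 × 0.1742 ≈ 0.03204; observed = 32/1860 ≈ 0.01720.
Coefficient of coincidence = 0.01720/0.03204 ≈ 0.54; interference = 1 − 0.54 = 0.46.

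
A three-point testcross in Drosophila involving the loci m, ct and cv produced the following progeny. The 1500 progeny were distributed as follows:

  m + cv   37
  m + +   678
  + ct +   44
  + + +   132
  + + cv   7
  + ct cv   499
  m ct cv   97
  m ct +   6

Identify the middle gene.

The two most frequent reciprocal classes, m + + and + ct cv, are the parental types, so the F1 was m + + / + ct cv.
The two rarest classes, m ct + and + + cv, are the double crossovers. Comparing them with the parentals, only the ct allele has switched, so ct is the middle locus and the order is cv – ct – m.

ct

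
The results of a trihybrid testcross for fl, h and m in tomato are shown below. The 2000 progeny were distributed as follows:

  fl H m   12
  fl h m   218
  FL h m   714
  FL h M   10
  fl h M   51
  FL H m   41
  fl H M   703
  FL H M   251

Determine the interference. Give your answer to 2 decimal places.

0.21

The two most frequent reciprocal classes, FL h m and fl H M, are the parental types, so the F1 was FL h m / fl H M.
The two rarest classes, FL h M and fl H m, are the double crossovers. Comparing them with the parentals, only the m allele has switched, so m is the middle locus and the order is fl – m – h.
fl–m: (469 + 22)/2000 = 0.2455; m–h: (92 + 22)/2000 = 0.0570.
Expected DCO frequency = 0.2455 × 0.0570 ≈ 0.01399; observed = 22/2000 ≈ 0.01100.
Coefficient of coincidence = 0.01100/0.01399 ≈ 0.79; interference = 1 − 0.79 = 0.21.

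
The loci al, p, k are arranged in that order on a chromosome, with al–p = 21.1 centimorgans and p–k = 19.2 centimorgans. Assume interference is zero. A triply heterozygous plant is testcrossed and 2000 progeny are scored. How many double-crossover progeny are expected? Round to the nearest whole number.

81

Map distances give recombination frequencies of 0.211 and 0.192 for the two intervals.
With no interference, expected double-crossover frequency = 0.211 × 0.192 = 0.04051.
Expected number = 0.04051 × 2000 = 81.02 ≈ 81.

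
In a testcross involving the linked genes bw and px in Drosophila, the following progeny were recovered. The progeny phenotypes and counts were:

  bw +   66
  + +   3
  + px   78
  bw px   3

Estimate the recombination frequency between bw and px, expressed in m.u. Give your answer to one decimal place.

The two most frequent classes, + px (78) and bw + (66), are the parental types, so the F1 was + px / bw +.
The recombinant classes are + + and bw px: 3 + 3 = 6.
Recombination frequency = 6/150 = 0.0400 ≈ 4.0%, i.e. 4.0 m.u.

4.0 m.u.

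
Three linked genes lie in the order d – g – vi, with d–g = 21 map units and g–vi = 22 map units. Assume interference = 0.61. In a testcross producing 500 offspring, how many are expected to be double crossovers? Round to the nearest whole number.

Map distances give recombination frequencies of 0.210 and 0.220 for the two intervals.
With interference 0.61 (so coincidence = 0.39), expected double-crossover frequency = 0.210 × 0.220 × 0.39 = 0.01802.
Expected number = 0.01802 × 500 = 9.01 ≈ 9.

9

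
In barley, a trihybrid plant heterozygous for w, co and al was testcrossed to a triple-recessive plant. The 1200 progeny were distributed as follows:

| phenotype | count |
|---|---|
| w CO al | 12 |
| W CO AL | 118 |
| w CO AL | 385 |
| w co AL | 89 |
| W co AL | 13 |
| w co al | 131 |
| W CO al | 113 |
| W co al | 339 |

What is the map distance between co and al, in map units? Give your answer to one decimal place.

18.9 map units

The two most frequent reciprocal classes, w CO AL and W co al, are the parental types, so the F1 was w CO AL / W co al.
The two rarest classes, w CO al and W co AL, are the double crossovers. Comparing them with the parentals, only the al allele has switched, so al is the middle locus and the order is co – al – w.
Crossovers in the co–al interval produce the single-crossover classes w co AL and W CO al (89 + 113 = 202) plus the double crossovers (25).
RF(co–al) = (202 + 25) / 1200 = 227/1200 = 0.1892 → 18.9 map units.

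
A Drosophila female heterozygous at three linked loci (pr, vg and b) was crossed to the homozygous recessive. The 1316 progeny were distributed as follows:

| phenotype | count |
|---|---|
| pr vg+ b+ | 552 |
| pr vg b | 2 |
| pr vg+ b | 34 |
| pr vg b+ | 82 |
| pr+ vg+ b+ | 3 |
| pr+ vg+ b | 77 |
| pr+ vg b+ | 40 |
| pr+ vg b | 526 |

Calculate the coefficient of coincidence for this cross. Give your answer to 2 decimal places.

The two most frequent reciprocal classes, pr vg+ b+ and pr+ vg b, are the parental types, so the F1 was pr vg+ b+ / pr+ vg b.
The two rarest classes, pr+ vg+ b+ and pr vg b, are the double crossovers. Comparing them with the parentals, only the pr allele has switched, so pr is the middle locus and the order is vg – pr – b.
vg–pr: (159 + 5)/1316 = 0.1246; pr–b: (74 + 5)/1316 = 0.0600.
Expected DCO frequency = 0.1246 × 0.0600 ≈ 0.00748; observed = 5/1316 ≈ 0.00380.
Coefficient of coincidence = 0.00380/0.00748 ≈ 0.51.

0.51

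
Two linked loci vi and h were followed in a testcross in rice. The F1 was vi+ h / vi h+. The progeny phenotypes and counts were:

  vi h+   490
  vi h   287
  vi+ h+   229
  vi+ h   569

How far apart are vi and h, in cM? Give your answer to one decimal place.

32.8 cM

The recombinant classes are vi+ h+ and vi h: 229 + 287 = 516.
Recombination frequency = 516/1575 = 0.3276 ≈ 32.8%, i.e. 32.8 cM.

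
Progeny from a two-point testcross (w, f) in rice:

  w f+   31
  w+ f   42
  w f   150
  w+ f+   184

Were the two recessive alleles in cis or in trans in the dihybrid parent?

cis

The two most frequent classes are w+ f+ (184) and w f (150); these are the parental (non-recombinant) types.
So the F1 carried w+ f+ on one chromosome and w f on the other — the recessive alleles are on the same chromosome (cis / coupling).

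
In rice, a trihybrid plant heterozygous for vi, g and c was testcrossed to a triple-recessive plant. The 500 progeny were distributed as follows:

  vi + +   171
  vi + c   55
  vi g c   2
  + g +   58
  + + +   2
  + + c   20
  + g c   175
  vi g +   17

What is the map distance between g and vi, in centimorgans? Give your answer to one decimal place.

8.2 centimorgans

The two most frequent reciprocal classes, + g c and vi + +, are the parental types, so the F1 was + g c / vi + +.
The two rarest classes, vi g c and + + +, are the double crossovers. Comparing them with the parentals, only the vi allele has switched, so vi is the middle locus and the order is g – vi – c.
Crossovers in the g–vi interval produce the single-crossover classes + + c and vi g + (20 + 17 = 37) plus the double crossovers (4).
RF(g–vi) = (37 + 4) / 500 = 41/500 = 0.0820 → 8.2 centimorgans.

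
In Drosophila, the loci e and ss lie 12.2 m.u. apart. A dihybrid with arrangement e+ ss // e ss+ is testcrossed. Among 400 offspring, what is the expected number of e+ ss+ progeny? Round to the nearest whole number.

24

A map distance of 12.2 m.u. corresponds to a recombination frequency of 0.122.
The F1 is e+ ss / e ss+, so e+ ss+ is a recombinant gamete class with expected frequency r/2 = 0.122/2 = 0.0610.
Expected number = 0.0610 × 400 = 24.40 ≈ 24.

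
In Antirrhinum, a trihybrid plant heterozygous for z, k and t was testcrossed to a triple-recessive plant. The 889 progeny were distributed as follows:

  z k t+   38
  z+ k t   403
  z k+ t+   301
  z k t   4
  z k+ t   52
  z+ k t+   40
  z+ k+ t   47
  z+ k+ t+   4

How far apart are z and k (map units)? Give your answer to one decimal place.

The two most frequent reciprocal classes, z+ k t and z k+ t+, are the parental types, so the F1 was z+ k t / z k+ t+.
The two rarest classes, z k t and z+ k+ t+, are the double crossovers. Comparing them with the parentals, only the z allele has switched, so z is the middle locus and the order is k – z – t.
Crossovers in the k–z interval produce the single-crossover classes z+ k+ t and z k t+ (47 + 38 = 85) plus the double crossovers (8).
RF(k–z) = (85 + 8) / 889 = 93/889 = 0.1046 → 10.5 map units.

10.5 map units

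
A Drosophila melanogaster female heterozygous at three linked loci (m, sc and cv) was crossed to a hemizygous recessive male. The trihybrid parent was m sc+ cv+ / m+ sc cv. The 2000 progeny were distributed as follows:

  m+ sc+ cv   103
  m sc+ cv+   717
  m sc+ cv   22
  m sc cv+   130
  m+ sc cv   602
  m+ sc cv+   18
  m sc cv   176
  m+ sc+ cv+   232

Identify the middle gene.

The two rarest classes, m sc+ cv and m+ sc cv+, are the double crossovers. Comparing them with the parentals, only the cv allele has switched, so cv is the middle locus and the order is sc – cv – m.

cv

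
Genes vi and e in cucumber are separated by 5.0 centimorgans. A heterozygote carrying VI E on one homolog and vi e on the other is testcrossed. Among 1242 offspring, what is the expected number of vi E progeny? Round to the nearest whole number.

A map distance of 5.0 centimorgans corresponds to a recombination frequency of 0.050.
The F1 is VI E / vi e, so vi E is a recombinant gamete class with expected frequency r/2 = 0.050/2 = 0.0250.
Expected number = 0.0250 × 1242 = 31.05 ≈ 31.

31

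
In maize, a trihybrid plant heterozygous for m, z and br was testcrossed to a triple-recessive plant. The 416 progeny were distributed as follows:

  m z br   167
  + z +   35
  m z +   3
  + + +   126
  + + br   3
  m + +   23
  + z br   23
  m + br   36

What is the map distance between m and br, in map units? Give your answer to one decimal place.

The two most frequent reciprocal classes, + + + and m z br, are the parental types, so the F1 was + + + / m z br.
The two rarest classes, + + br and m z +, are the double crossovers. Comparing them with the parentals, only the br allele has switched, so br is the middle locus and the order is z – br – m.
Crossovers in the br–m interval produce the single-crossover classes m + + and + z br (23 + 23 = 46) plus the double crossovers (6).
RF(br–m) = (46 + 6) / 416 = 52/416 = 0.1250 → 12.5 map units.

12.5 map units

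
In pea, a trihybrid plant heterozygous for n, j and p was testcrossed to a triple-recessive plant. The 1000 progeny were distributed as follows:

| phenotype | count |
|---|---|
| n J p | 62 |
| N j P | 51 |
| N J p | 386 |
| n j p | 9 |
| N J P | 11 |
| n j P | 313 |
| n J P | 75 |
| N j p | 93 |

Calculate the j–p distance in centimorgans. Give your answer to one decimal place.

The two most frequent reciprocal classes, n j P and N J p, are the parental types, so the F1 was n j P / N J p.
The two rarest classes, n j p and N J P, are the double crossovers. Comparing them with the parentals, only the p allele has switched, so p is the middle locus and the order is n – p – j.
Crossovers in the p–j interval produce the single-crossover classes n J P and N j p (75 + 93 = 168) plus the double crossovers (20).
RF(p–j) = (168 + 20) / 1000 = 188/1000 = 0.1880 → 18.8 centimorgans.

18.8 centimorgans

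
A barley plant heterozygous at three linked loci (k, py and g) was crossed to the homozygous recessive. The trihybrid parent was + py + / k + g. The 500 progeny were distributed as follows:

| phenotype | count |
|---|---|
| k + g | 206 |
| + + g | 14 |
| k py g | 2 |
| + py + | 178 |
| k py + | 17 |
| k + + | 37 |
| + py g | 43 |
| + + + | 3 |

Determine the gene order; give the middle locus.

The two rarest classes, + + + and k py g, are the double crossovers. Comparing them with the parentals, only the py allele has switched, so py is the middle locus and the order is g – py – k.

py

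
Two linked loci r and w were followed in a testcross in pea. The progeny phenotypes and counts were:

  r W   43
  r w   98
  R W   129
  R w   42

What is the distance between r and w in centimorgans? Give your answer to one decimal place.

The two most frequent classes, R W (129) and r w (98), are the parental types, so the F1 was R W / r w.
The recombinant classes are R w and r W: 42 + 43 = 85.
Recombination frequency = 85/312 = 0.2724 ≈ 27.2%, i.e. 27.2 centimorgans.

27.2 centimorgans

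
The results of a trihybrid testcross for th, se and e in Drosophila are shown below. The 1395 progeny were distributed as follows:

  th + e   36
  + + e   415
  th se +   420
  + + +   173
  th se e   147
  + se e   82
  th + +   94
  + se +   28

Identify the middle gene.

The two most frequent reciprocal classes, th se + and + + e, are the parental types, so the F1 was th se + / + + e.
The two rarest classes, + se + and th + e, are the double crossovers. Comparing them with the parentals, only the th allele has switched, so th is the middle locus and the order is e – th – se.

th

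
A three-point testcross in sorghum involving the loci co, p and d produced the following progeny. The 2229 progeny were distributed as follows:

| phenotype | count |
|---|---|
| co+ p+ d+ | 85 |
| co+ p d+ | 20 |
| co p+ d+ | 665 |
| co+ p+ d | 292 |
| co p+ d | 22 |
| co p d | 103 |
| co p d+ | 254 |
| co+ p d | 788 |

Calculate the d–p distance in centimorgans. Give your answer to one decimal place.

26.4 centimorgans

The two most frequent reciprocal classes, co p+ d+ and co+ p d, are the parental types, so the F1 was co p+ d+ / co+ p d.
The two rarest classes, co p+ d and co+ p d+, are the double crossovers. Comparing them with the parentals, only the d allele has switched, so d is the middle locus and the order is p – d – co.
Crossovers in the p–d interval produce the single-crossover classes co p d+ and co+ p+ d (254 + 292 = 546) plus the double crossovers (42).
RF(p–d) = (546 + 42) / 2229 = 588/2229 = 0.2638 → 26.4 centimorgans.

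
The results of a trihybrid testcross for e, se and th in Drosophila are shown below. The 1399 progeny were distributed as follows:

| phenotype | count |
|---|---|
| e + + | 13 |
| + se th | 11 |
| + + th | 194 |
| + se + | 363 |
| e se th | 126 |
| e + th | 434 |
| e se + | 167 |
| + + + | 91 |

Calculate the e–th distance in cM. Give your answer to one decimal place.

The two most frequent reciprocal classes, + se + and e + th, are the parental types, so the F1 was + se + / e + th.
The two rarest classes, + se th and e + +, are the double crossovers. Comparing them with the parentals, only the th allele has switched, so th is the middle locus and the order is se – th – e.
Crossovers in the th–e interval produce the single-crossover classes e se + and + + th (167 + 194 = 361) plus the double crossovers (24).
RF(th–e) = (361 + 24) / 1399 = 385/1399 = 0.2752 → 27.5 cM.

27.5 cM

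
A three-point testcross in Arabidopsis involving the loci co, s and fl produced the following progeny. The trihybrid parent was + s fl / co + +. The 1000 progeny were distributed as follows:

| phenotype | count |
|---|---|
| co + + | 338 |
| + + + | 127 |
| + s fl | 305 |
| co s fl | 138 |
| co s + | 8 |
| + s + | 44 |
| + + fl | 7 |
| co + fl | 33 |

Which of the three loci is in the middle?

s

The two rarest classes, + + fl and co s +, are the double crossovers. Comparing them with the parentals, only the s allele has switched, so s is the middle locus and the order is co – s – fl.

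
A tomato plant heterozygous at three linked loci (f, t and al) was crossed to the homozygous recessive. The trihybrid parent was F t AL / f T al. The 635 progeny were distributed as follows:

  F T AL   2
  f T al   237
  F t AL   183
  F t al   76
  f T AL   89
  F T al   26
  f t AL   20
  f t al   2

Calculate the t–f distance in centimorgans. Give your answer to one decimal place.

The two rarest classes, F T AL and f t al, are the double crossovers. Comparing them with the parentals, only the t allele has switched, so t is the middle locus and the order is al – t – f.
Crossovers in the t–f interval produce the single-crossover classes f t AL and F T al (20 + 26 = 46) plus the double crossovers (4).
RF(t–f) = (46 + 4) / 635 = 50/635 = 0.0787 → 7.9 centimorgans.

7.9 centimorgans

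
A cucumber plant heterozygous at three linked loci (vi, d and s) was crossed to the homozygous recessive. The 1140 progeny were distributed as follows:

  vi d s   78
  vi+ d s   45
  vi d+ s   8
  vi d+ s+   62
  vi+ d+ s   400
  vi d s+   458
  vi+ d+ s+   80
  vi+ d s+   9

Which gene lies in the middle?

vi

The two most frequent reciprocal classes, vi+ d+ s and vi d s+, are the parental types, so the F1 was vi+ d+ s / vi d s+.
The two rarest classes, vi d+ s and vi+ d s+, are the double crossovers. Comparing them with the parentals, only the vi allele has switched, so vi is the middle locus and the order is s – vi – d.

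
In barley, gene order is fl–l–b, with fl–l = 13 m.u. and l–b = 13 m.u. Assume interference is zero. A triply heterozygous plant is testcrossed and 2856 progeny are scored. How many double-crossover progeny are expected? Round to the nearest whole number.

48

Map distances give recombination frequencies of 0.130 and 0.130 for the two intervals.
With no interference, expected double-crossover frequency = 0.130 × 0.130 = 0.01690.
Expected number = 0.01690 × 2856 = 48.27 ≈ 48.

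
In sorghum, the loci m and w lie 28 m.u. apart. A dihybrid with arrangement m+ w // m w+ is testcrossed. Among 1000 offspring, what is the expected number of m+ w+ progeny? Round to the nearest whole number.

A map distance of 28 m.u. corresponds to a recombination frequency of 0.280.
The F1 is m+ w / m w+, so m+ w+ is a recombinant gamete class with expected frequency r/2 = 0.280/2 = 0.1400.
Expected number = 0.1400 × 1000 = 140.00 ≈ 140.

140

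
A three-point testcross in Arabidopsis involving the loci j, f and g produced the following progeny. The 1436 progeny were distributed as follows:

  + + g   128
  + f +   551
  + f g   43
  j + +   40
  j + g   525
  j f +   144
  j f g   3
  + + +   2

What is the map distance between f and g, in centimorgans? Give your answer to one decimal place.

The two most frequent reciprocal classes, j + g and + f +, are the parental types, so the F1 was j + g / + f +.
The two rarest classes, j f g and + + +, are the double crossovers. Comparing them with the parentals, only the f allele has switched, so f is the middle locus and the order is j – f – g.
Crossovers in the f–g interval produce the single-crossover classes j + + and + f g (40 + 43 = 83) plus the double crossovers (5).
RF(f–g) = (83 + 5) / 1436 = 88/1436 = 0.0613 → 6.1 centimorgans.

6.1 centimorgans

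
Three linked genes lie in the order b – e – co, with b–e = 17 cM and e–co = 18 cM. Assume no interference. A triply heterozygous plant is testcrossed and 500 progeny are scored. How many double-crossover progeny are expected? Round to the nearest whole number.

Map distances give recombination frequencies of 0.170 and 0.180 for the two intervals.
With no interference, expected double-crossover frequency = 0.170 × 0.180 = 0.03060.
Expected number = 0.03060 × 500 = 15.30 ≈ 15.

15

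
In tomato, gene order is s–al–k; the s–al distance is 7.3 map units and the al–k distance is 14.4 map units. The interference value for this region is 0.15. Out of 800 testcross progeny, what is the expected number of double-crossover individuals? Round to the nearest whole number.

7

Map distances give recombination frequencies of 0.073 and 0.144 for the two intervals.
With interference 0.15 (so coincidence = 0.85), expected double-crossover frequency = 0.073 × 0.144 × 0.85 = 0.00894.
Expected number = 0.00894 × 800 = 7.15 ≈ 7.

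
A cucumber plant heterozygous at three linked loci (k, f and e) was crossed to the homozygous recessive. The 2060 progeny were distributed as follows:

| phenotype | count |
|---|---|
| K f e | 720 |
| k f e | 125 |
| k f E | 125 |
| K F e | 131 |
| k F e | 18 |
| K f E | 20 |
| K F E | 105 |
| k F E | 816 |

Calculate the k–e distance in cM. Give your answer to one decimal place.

13.0 cM

The two most frequent reciprocal classes, K f e and k F E, are the parental types, so the F1 was K f e / k F E.
The two rarest classes, K f E and k F e, are the double crossovers. Comparing them with the parentals, only the e allele has switched, so e is the middle locus and the order is f – e – k.
Crossovers in the e–k interval produce the single-crossover classes k f e and K F E (125 + 105 = 230) plus the double crossovers (38).
RF(e–k) = (230 + 38) / 2060 = 268/2060 = 0.1301 → 13.0 cM.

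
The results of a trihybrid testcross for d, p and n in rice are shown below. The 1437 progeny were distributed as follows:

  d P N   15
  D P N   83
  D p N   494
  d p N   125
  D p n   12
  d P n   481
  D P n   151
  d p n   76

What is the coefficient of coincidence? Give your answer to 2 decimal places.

0.69

The two most frequent reciprocal classes, D p N and d P n, are the parental types, so the F1 was D p N / d P n.
The two rarest classes, D p n and d P N, are the double crossovers. Comparing them with the parentals, only the n allele has switched, so n is the middle locus and the order is p – n – d.
p–n: (159 + 27)/1437 = 0.1294; n–d: (276 + 27)/1437 = 0.2109.
Expected DCO frequency = 0.1294 × 0.2109 ≈ 0.02729; observed = 27/1437 ≈ 0.01879.
Coefficient of coincidence = 0.01879/0.02729 ≈ 0.69.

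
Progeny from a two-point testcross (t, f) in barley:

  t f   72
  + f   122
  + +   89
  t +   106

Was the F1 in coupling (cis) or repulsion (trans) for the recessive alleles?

trans

The two most frequent classes are + f (122) and t + (106); these are the parental (non-recombinant) types.
So the F1 carried + f on one chromosome and t + on the other — the recessive alleles are on opposite chromosomes (trans / repulsion).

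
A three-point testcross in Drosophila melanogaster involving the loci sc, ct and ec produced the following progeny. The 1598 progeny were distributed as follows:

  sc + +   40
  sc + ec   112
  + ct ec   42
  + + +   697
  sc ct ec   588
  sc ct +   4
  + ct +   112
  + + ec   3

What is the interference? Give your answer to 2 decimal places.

The two most frequent reciprocal classes, + + + and sc ct ec, are the parental types, so the F1 was + + + / sc ct ec.
The two rarest classes, + + ec and sc ct +, are the double crossovers. Comparing them with the parentals, only the ec allele has switched, so ec is the middle locus and the order is sc – ec – ct.
sc–ec: (82 + 7)/1598 = 0.0557; ec–ct: (224 + 7)/1598 = 0.1446.
Expected DCO frequency = 0.0557 × 0.1446 ≈ 0.00805; observed = 7/1598 ≈ 0.00438.
Coefficient of coincidence = 0.00438/0.00805 ≈ 0.54; interference = 1 − 0.54 = 0.46.

0.46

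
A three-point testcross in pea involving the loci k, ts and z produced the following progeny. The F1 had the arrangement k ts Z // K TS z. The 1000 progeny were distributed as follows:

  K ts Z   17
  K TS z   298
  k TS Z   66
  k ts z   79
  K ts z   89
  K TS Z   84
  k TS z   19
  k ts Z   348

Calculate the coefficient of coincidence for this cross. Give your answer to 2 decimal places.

0.95

The two rarest classes, K ts Z and k TS z, are the double crossovers. Comparing them with the parentals, only the k allele has switched, so k is the middle locus and the order is ts – k – z.
ts–k: (155 + 36)/1000 = 0.1910; k–z: (163 + 36)/1000 = 0.1990.
Expected DCO frequency = 0.1910 × 0.1990 ≈ 0.03801; observed = 36/1000 ≈ 0.03600.
Coefficient of coincidence = 0.03600/0.03801 ≈ 0.95.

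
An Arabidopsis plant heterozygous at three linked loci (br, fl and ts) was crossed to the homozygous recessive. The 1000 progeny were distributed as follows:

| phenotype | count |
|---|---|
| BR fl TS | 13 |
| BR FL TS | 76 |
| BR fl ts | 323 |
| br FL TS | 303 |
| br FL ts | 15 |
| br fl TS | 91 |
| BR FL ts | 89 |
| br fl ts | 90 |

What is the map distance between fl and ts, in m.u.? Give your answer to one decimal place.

20.8 m.u.

The two most frequent reciprocal classes, br FL TS and BR fl ts, are the parental types, so the F1 was br FL TS / BR fl ts.
The two rarest classes, br FL ts and BR fl TS, are the double crossovers. Comparing them with the parentals, only the ts allele has switched, so ts is the middle locus and the order is br – ts – fl.
Crossovers in the ts–fl interval produce the single-crossover classes br fl TS and BR FL ts (91 + 89 = 180) plus the double crossovers (28).
RF(ts–fl) = (180 + 28) / 1000 = 208/1000 = 0.2080 → 20.8 m.u.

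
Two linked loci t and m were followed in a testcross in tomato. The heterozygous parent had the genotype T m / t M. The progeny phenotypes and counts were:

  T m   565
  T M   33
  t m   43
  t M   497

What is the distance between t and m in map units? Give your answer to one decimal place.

The recombinant classes are T M and t m: 33 + 43 = 76.
Recombination frequency = 76/1138 = 0.0668 ≈ 6.7%, i.e. 6.7 map units.

6.7 map units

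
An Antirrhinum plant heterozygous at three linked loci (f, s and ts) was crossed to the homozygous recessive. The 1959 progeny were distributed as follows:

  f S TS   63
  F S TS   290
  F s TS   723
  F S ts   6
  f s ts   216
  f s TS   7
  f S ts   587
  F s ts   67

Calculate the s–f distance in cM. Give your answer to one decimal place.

26.5 cM

The two most frequent reciprocal classes, f S ts and F s TS, are the parental types, so the F1 was f S ts / F s TS.
The two rarest classes, F S ts and f s TS, are the double crossovers. Comparing them with the parentals, only the f allele has switched, so f is the middle locus and the order is ts – f – s.
Crossovers in the f–s interval produce the single-crossover classes f s ts and F S TS (216 + 290 = 506) plus the double crossovers (13).
RF(f–s) = (506 + 13) / 1959 = 519/1959 = 0.2649 → 26.5 cM.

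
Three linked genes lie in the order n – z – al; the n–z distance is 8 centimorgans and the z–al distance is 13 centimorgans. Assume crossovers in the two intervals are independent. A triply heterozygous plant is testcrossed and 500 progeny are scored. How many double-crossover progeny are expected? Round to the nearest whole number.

5

Map distances give recombination frequencies of 0.080 and 0.130 for the two intervals.
With no interference, expected double-crossover frequency = 0.080 × 0.130 = 0.01040.
Expected number = 0.01040 × 500 = 5.20 ≈ 5.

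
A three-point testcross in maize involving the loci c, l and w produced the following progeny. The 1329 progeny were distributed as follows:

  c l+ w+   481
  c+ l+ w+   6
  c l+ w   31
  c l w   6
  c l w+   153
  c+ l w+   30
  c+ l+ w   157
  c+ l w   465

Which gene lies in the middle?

The two most frequent reciprocal classes, c+ l w and c l+ w+, are the parental types, so the F1 was c+ l w / c l+ w+.
The two rarest classes, c l w and c+ l+ w+, are the double crossovers. Comparing them with the parentals, only the c allele has switched, so c is the middle locus and the order is l – c – w.

c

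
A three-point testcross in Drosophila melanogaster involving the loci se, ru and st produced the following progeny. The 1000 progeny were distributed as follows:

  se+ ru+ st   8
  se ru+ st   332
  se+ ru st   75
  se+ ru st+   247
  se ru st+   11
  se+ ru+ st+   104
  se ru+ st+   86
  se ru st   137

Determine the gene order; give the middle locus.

se

The two most frequent reciprocal classes, se ru+ st and se+ ru st+, are the parental types, so the F1 was se ru+ st / se+ ru st+.
The two rarest classes, se+ ru+ st and se ru st+, are the double crossovers. Comparing them with the parentals, only the se allele has switched, so se is the middle locus and the order is ru – se – st.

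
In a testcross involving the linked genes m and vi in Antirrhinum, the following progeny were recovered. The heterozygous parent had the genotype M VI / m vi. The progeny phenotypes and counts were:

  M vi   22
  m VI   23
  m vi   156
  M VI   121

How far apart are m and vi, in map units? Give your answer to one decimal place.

14.0 map units

The recombinant classes are M vi and m VI: 22 + 23 = 45.
Recombination frequency = 45/322 = 0.1398 ≈ 14.0%, i.e. 14.0 map units.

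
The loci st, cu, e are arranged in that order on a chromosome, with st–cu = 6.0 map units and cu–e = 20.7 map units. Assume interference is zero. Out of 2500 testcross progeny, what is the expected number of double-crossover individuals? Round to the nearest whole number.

Map distances give recombination frequencies of 0.060 and 0.207 for the two intervals.
With no interference, expected double-crossover frequency = 0.060 × 0.207 = 0.01242.
Expected number = 0.01242 × 2500 = 31.05 ≈ 31.

31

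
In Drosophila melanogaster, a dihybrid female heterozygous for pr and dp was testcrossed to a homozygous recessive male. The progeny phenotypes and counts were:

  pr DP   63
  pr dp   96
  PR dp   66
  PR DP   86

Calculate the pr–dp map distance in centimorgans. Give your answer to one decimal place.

The two most frequent classes, PR DP (86) and pr dp (96), are the parental types, so the F1 was PR DP / pr dp.
The recombinant classes are PR dp and pr DP: 66 + 63 = 129.
Recombination frequency = 129/311 = 0.4148 ≈ 41.5%, i.e. 41.5 centimorgans.

41.5 centimorgans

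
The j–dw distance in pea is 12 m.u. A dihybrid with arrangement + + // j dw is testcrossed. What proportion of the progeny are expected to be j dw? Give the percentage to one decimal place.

A map distance of 12 m.u. corresponds to a recombination frequency of 0.120.
The F1 is + + / j dw, so j dw is a parental gamete class with expected frequency (1 − r)/2 = 0.880/2 = 0.4400.
That is 0.4400 = 44.0% of the progeny.

44.0%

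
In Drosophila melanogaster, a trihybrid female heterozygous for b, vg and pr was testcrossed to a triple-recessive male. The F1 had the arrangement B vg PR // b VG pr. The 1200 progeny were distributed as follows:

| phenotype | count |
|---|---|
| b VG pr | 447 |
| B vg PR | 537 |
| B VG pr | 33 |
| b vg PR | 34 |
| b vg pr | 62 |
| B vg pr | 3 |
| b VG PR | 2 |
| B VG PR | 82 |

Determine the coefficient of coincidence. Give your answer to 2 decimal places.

0.56

The two rarest classes, B vg pr and b VG PR, are the double crossovers. Comparing them with the parentals, only the pr allele has switched, so pr is the middle locus and the order is b – pr – vg.
b–pr: (67 + 5)/1200 = 0.0600; pr–vg: (144 + 5)/1200 = 0.1242.
Expected DCO frequency = 0.0600 × 0.1242 ≈ 0.00745; observed = 5/1200 ≈ 0.00417.
Coefficient of coincidence = 0.00417/0.00745 ≈ 0.56.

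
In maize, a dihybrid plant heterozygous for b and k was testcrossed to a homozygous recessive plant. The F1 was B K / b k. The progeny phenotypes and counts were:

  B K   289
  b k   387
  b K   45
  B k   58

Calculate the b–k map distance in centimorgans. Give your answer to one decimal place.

The recombinant classes are B k and b K: 58 + 45 = 103.
Recombination frequency = 103/779 = 0.1322 ≈ 13.2%, i.e. 13.2 centimorgans.

13.2 centimorgans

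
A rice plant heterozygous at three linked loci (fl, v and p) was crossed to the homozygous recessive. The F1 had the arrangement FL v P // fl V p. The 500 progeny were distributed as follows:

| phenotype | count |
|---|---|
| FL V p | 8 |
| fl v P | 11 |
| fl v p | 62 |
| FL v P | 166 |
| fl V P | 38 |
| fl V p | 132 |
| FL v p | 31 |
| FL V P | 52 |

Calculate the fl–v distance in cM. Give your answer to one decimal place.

The two rarest classes, fl v P and FL V p, are the double crossovers. Comparing them with the parentals, only the fl allele has switched, so fl is the middle locus and the order is p – fl – v.
Crossovers in the fl–v interval produce the single-crossover classes FL V P and fl v p (52 + 62 = 114) plus the double crossovers (19).
RF(fl–v) = (114 + 19) / 500 = 133/500 = 0.2660 → 26.6 cM.

26.6 cM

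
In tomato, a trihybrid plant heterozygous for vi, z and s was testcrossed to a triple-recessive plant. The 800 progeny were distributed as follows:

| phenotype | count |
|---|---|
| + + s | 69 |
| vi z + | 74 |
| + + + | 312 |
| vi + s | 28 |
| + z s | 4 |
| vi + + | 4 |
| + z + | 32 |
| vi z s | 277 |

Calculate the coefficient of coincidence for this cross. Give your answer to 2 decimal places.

The two most frequent reciprocal classes, vi z s and + + +, are the parental types, so the F1 was vi z s / + + +.
The two rarest classes, + z s and vi + +, are the double crossovers. Comparing them with the parentals, only the vi allele has switched, so vi is the middle locus and the order is z – vi – s.
z–vi: (60 + 8)/800 = 0.0850; vi–s: (143 + 8)/800 = 0.1888.
Expected DCO frequency = 0.0850 × 0.1888 ≈ 0.01605; observed = 8/800 ≈ 0.01000.
Coefficient of coincidence = 0.01000/0.01605 ≈ 0.62.

0.62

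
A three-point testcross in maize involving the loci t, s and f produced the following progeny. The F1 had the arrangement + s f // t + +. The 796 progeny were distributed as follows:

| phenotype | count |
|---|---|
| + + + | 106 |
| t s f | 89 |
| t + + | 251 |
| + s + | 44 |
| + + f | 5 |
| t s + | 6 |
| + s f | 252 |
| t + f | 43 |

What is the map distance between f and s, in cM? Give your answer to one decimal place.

12.3 cM

The two rarest classes, + + f and t s +, are the double crossovers. Comparing them with the parentals, only the s allele has switched, so s is the middle locus and the order is t – s – f.
Crossovers in the s–f interval produce the single-crossover classes + s + and t + f (44 + 43 = 87) plus the double crossovers (11).
RF(s–f) = (87 + 11) / 796 = 98/796 = 0.1231 → 12.3 cM.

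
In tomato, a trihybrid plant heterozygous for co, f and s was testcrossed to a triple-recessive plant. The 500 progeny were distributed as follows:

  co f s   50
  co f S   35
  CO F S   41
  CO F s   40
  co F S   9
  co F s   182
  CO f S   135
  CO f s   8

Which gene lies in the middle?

s

The two most frequent reciprocal classes, co F s and CO f S, are the parental types, so the F1 was co F s / CO f S.
The two rarest classes, co F S and CO f s, are the double crossovers. Comparing them with the parentals, only the s allele has switched, so s is the middle locus and the order is f – s – co.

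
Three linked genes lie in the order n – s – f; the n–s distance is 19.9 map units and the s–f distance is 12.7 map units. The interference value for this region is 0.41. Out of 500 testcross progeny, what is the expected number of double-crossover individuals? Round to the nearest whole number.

7

Map distances give recombination frequencies of 0.199 and 0.127 for the two intervals.
With interference 0.41 (so coincidence = 0.59), expected double-crossover frequency = 0.199 × 0.127 × 0.59 = 0.01491.
Expected number = 0.01491 × 500 = 7.46 ≈ 7.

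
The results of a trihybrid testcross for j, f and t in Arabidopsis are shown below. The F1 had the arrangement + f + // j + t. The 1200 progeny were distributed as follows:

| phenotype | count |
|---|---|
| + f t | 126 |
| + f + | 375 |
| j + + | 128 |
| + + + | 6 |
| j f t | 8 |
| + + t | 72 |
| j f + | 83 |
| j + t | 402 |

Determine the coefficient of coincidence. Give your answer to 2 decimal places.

0.37

The two rarest classes, + + + and j f t, are the double crossovers. Comparing them with the parentals, only the f allele has switched, so f is the middle locus and the order is t – f – j.
t–f: (254 + 14)/1200 = 0.2233; f–j: (155 + 14)/1200 = 0.1408.
Expected DCO frequency = 0.2233 × 0.1408 ≈ 0.03144; observed = 14/1200 ≈ 0.01167.
Coefficient of coincidence = 0.01167/0.03144 ≈ 0.37.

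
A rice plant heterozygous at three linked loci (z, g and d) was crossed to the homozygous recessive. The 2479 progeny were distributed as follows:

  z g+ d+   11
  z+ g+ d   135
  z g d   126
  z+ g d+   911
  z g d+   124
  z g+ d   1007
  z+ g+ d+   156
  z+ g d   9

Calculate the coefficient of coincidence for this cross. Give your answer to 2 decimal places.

The two most frequent reciprocal classes, z+ g d+ and z g+ d, are the parental types, so the F1 was z+ g d+ / z g+ d.
The two rarest classes, z+ g d and z g+ d+, are the double crossovers. Comparing them with the parentals, only the d allele has switched, so d is the middle locus and the order is z – d – g.
z–d: (259 + 20)/2479 = 0.1125; d–g: (282 + 20)/2479 = 0.1218.
Expected DCO frequency = 0.1125 × 0.1218 ≈ 0.01370; observed = 20/2479 ≈ 0.00807.
Coefficient of coincidence = 0.00807/0.01370 ≈ 0.59.

0.59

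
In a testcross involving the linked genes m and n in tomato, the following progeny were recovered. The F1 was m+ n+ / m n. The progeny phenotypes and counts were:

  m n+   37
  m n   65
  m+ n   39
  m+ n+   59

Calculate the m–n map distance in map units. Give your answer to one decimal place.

38.0 map units

The recombinant classes are m+ n and m n+: 39 + 37 = 76.
Recombination frequency = 76/200 = 0.3800 ≈ 38.0%, i.e. 38.0 map units.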